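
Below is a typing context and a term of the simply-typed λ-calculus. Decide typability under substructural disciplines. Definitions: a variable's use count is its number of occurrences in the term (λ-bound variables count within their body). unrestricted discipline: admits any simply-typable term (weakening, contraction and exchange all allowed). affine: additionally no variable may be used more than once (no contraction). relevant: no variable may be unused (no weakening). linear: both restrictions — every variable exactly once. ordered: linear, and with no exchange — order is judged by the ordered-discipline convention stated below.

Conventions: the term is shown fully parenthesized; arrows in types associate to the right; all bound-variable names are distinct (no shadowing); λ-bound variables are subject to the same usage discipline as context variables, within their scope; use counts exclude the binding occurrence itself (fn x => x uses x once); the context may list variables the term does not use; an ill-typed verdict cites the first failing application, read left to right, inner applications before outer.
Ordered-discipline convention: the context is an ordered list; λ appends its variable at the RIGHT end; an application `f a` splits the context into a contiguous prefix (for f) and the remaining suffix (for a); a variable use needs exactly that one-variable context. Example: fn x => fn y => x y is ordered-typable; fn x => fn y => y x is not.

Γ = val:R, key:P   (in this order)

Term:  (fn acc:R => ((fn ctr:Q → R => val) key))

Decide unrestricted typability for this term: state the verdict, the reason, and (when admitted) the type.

no — fails simple typing
variable uses: val: 1×, key: 1×, acc [bound]: 0×, ctr [bound]: 0×
order of uses: val, key
typing: ill-typed: an argument P mismatches the expected Q → R
per-discipline verdicts: ordered ✗, linear ✗, affine ✗, relevant ✗, unrestricted ✗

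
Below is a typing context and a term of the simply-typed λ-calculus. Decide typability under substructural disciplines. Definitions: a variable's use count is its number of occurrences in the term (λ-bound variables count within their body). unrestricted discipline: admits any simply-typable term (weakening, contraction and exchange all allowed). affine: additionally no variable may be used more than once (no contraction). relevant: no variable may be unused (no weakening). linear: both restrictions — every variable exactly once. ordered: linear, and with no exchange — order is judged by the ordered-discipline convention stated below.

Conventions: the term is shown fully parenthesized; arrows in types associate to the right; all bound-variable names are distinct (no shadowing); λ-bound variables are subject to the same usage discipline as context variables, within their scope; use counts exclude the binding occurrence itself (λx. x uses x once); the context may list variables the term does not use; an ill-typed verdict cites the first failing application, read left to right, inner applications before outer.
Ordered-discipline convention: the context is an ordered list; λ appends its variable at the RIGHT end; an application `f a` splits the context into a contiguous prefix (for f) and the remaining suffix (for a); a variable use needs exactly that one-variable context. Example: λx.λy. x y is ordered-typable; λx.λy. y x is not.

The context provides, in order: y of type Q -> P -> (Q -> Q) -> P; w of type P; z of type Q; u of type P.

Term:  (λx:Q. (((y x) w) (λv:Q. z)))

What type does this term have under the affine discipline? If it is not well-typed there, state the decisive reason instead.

term : Q -> P
usage: y: 1×, w: 1×, z: 1×, u: 0×, x (λ-bound): 1×, v (λ-bound): 0×
use order (left to right): y, x, w, z
typing: well-typed — term : Q -> P
per-discipline verdicts: ordered ✗ | linear ✗ | affine ✓ | relevant ✗ | unrestricted ✓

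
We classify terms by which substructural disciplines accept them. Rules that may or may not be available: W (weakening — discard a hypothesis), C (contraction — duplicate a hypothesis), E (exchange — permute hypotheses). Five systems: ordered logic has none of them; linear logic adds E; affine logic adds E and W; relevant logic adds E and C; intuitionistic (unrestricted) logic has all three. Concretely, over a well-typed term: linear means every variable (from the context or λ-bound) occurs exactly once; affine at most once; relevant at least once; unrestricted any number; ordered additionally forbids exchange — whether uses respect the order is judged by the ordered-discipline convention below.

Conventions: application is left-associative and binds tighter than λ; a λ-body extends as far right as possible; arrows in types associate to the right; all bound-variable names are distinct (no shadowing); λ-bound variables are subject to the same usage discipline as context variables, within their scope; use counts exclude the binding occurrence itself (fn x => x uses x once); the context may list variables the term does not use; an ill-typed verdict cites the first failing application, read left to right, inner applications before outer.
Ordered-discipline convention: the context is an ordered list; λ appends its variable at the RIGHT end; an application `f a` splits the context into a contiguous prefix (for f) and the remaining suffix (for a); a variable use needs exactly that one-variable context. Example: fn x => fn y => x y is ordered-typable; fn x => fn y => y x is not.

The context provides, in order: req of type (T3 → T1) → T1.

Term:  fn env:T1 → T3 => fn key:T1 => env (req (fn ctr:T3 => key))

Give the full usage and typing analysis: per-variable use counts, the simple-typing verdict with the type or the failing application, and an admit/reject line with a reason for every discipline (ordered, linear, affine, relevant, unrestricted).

counts: req: 1×; env (bound): 1×; key (bound): 1×; ctr (bound): 0×
use order (left to right): env, req, key
typing: the term checks, with type (T1 → T3) → T1 → T3
ordered: ✗, unused: ctr — weakening required
linear: ✗, unused: ctr — weakening required
affine: ✓, at most one use each (req, env, key, ctr)
relevant: ✗, unused: ctr — weakening required
unrestricted: ✓, type-checks ((T1 → T3) → T1 → T3) and nothing is barred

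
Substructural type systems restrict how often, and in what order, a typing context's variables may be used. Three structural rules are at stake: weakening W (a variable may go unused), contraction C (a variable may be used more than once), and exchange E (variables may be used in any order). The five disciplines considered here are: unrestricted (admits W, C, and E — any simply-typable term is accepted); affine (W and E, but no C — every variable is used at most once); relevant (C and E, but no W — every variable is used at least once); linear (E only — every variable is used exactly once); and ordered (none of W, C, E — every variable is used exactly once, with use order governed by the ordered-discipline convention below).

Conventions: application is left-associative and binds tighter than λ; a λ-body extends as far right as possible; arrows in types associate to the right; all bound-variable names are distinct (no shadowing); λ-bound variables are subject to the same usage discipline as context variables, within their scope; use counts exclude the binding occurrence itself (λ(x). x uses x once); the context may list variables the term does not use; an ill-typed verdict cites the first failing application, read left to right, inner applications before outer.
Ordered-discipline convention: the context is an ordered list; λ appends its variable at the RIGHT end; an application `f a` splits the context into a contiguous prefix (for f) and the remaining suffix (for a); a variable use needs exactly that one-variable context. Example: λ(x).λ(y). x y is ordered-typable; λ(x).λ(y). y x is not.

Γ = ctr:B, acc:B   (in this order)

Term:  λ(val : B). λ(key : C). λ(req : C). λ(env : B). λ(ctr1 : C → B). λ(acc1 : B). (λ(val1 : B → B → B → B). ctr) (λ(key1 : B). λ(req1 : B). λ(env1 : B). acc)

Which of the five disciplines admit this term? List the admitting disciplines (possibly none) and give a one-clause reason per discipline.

accepted by: affine, unrestricted
usage: ctr ×1, acc ×1, val (λ-bound) ×0, key (λ-bound) ×0, req (λ-bound) ×0, env (λ-bound) ×0, ctr1 (λ-bound) ×0, acc1 (λ-bound) ×0, val1 (λ-bound) ×0, key1 (λ-bound) ×0, req1 (λ-bound) ×0, env1 (λ-bound) ×0
left-to-right use order: ctr, acc
typing: ✓ — B → C → C → B → (C → B) → B → B
ordered: ✗ — val, key, req, env, ctr1, acc1, val1, key1, req1, env1 never used (weakening)
linear: ✗ — val, key, req, env, ctr1, acc1, val1, key1, req1, env1 never used (weakening)
affine: ✓ — at most one use each (ctr, acc, val, key, req, env, ctr1, acc1, val1, key1, req1, env1)
relevant: ✗ — val, key, req, env, ctr1, acc1, val1, key1, req1, env1 never used (weakening)
unrestricted: ✓ — type-checks (B → C → C → B → (C → B) → B → B) and nothing is barred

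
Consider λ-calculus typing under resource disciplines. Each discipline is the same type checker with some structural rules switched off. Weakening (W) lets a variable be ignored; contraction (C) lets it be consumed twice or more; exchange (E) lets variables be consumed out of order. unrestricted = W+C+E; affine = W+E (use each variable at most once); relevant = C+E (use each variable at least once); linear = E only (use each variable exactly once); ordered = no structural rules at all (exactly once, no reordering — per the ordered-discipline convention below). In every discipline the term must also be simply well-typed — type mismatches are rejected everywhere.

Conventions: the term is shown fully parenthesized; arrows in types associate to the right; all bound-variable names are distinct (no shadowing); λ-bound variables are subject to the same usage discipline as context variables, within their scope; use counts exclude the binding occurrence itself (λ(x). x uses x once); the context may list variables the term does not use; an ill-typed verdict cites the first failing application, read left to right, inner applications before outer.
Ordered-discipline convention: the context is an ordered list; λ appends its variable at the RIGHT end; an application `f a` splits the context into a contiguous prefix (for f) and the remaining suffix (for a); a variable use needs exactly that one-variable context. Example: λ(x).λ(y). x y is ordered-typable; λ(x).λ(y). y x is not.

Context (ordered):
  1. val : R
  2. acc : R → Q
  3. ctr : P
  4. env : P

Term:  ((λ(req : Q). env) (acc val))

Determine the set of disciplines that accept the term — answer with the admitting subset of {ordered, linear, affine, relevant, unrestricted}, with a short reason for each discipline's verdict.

admitted by: affine, unrestricted
usage: val: 1, acc: 1, ctr: 0, env: 1, req [bound]: 0
use order (left to right): env, acc, val
typing: well-typed — term : P
ordered: ✗ — needs weakening: ctr, req unused
linear: ✗ — needs weakening: ctr, req unused
affine: ✓ — at most one use each (val, acc, ctr, env, req)
relevant: ✗ — needs weakening: ctr, req unused
unrestricted: ✓ — simply typable at P; W, C, E all held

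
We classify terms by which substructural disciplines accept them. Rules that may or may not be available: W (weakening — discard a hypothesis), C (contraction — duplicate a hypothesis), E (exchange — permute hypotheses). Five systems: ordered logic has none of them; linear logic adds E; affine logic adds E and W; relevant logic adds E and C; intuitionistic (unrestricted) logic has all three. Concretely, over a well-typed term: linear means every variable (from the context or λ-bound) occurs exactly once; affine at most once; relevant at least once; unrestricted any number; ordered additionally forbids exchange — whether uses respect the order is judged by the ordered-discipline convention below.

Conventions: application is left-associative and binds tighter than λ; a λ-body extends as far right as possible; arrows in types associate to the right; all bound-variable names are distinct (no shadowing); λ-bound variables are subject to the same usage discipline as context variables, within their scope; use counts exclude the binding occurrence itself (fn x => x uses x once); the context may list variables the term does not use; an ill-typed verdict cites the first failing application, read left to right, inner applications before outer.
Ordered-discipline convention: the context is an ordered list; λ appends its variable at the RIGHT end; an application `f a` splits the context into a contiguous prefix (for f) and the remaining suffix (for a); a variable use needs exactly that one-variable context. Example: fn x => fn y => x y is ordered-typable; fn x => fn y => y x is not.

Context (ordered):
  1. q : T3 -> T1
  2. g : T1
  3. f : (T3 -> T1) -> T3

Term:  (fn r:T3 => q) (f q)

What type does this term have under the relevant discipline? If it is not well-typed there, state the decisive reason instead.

not well-typed under relevant — needs weakening: g, r unused
counts: q: 2×; g: 0×; f: 1×; r (bound): 0×
use order (left to right): q, f, q
typing: ✓ — T3 -> T1
across the five disciplines: ordered ✗, linear ✗, affine ✗, relevant ✗, unrestricted ✓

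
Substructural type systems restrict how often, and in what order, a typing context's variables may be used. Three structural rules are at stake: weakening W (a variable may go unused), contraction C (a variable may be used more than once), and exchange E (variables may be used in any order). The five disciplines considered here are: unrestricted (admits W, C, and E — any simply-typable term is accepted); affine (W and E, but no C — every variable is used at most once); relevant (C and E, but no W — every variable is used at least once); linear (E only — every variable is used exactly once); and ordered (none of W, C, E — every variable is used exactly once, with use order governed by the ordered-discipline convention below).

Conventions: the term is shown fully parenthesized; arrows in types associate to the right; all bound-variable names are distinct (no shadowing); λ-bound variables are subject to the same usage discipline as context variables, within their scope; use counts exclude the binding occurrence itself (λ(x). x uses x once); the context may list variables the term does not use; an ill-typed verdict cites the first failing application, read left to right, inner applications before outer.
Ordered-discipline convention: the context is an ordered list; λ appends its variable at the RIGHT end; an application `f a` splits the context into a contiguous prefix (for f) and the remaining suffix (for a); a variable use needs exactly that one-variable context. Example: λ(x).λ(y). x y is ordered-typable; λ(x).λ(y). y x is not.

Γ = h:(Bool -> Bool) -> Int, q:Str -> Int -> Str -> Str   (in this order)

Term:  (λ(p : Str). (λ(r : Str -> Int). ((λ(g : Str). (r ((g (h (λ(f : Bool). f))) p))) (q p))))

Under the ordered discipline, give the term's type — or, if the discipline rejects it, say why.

not well-typed under ordered — the type mismatch rejects it
variable uses: h ×1, q ×1, p (bound) ×2, r (bound) ×1, g (bound) ×1, f (bound) ×1
order of uses: r, g, h, f, p, q, p
typing: ill-typed: can't apply a value of type Str
per-discipline verdicts: ordered ✗ · linear ✗ · affine ✗ · relevant ✗ · unrestricted ✗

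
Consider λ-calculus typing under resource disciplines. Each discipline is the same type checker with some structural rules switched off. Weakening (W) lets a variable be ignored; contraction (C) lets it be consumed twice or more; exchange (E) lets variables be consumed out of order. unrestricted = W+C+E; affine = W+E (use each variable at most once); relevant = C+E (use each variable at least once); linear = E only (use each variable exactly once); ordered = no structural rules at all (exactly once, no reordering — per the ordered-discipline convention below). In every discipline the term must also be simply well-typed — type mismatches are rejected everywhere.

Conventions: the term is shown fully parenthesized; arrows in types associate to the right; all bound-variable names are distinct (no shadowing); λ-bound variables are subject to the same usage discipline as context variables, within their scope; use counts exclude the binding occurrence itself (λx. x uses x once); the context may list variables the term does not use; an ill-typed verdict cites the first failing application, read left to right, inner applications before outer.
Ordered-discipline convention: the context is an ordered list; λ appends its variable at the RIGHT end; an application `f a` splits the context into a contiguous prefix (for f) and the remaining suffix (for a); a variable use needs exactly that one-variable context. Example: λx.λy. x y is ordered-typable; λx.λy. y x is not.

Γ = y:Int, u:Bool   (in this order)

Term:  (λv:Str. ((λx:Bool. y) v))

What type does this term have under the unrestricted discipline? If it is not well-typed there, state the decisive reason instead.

not well-typed under unrestricted — not simply typable
use counts: y=1, u=0, v [bound]=1, x [bound]=0
uses in reading order: y, v
typing: ill-typed: argument of type Str where Bool is required
across the five disciplines: ordered ✗; linear ✗; affine ✗; relevant ✗; unrestricted ✗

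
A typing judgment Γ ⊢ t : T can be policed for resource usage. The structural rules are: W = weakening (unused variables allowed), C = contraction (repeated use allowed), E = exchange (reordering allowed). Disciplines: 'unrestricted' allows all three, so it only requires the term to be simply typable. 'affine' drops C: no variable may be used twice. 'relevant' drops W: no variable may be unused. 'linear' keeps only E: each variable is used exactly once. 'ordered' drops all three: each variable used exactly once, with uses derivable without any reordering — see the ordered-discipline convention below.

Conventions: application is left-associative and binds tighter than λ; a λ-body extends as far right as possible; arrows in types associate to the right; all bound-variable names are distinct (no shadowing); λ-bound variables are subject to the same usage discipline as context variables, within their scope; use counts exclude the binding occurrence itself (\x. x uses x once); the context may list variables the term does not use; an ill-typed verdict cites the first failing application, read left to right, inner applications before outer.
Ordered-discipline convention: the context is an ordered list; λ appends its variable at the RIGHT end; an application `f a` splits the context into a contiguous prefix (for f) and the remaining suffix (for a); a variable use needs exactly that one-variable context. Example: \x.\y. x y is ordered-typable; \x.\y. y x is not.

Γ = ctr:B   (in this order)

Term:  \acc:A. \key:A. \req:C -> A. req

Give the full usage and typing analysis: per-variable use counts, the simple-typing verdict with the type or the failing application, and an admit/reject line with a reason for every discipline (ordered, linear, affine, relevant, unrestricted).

variable uses: ctr: 0×; acc (bound): 0×; key (bound): 0×; req (bound): 1×
use order (left to right): req
typing: ✓ — A -> A -> (C -> A) -> C -> A
ordered ✗ (ctr, acc, key never used (weakening))
linear ✗ (ctr, acc, key never used (weakening))
affine ✓ (at most one use each (ctr, acc, key, req))
relevant ✗ (ctr, acc, key never used (weakening))
unrestricted ✓ (typability at A -> A -> (C -> A) -> C -> A is all that's needed)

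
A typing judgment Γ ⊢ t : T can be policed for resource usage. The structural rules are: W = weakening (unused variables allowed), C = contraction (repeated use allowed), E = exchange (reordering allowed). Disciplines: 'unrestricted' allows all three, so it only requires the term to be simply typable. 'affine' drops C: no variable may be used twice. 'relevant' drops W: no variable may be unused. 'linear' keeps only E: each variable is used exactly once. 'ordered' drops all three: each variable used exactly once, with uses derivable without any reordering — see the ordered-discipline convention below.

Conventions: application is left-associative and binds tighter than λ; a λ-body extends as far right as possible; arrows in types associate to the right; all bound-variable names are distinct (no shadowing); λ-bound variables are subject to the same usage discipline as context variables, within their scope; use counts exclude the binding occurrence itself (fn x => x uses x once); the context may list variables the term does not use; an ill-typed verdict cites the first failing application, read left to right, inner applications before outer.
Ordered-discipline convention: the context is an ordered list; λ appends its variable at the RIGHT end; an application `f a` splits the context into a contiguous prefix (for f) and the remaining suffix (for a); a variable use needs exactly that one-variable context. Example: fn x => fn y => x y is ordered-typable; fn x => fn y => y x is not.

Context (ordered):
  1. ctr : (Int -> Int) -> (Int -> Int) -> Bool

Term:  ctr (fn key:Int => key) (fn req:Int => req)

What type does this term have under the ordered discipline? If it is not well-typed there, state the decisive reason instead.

term : Bool
counts: ctr: 1×, key (bound): 1×, req (bound): 1×
uses in reading order: ctr, key, req
typing: well-typed — term : Bool
all disciplines: ordered ✓; linear ✓; affine ✓; relevant ✓; unrestricted ✓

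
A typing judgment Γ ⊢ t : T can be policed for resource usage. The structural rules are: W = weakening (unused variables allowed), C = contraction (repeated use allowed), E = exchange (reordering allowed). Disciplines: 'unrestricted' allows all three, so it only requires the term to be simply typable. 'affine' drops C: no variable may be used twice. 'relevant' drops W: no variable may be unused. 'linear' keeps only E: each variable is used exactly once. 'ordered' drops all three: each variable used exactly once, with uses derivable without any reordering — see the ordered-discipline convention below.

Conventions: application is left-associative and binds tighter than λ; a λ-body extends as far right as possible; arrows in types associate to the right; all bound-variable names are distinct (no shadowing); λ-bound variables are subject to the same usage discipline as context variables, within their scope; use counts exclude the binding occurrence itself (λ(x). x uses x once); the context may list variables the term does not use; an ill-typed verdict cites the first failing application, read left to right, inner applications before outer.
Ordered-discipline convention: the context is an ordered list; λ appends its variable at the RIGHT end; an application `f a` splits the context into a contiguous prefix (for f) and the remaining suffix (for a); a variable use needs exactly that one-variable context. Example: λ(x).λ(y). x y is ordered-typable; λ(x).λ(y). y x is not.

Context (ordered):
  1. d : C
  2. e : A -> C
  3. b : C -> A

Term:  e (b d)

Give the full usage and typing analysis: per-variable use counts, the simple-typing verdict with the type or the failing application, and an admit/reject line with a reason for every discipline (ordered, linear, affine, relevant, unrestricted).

counts: d ×1; e ×1; b ×1
uses in reading order: e, b, d
typing: well-typed — term : C
ordered: ✗ — no ordered split (uses run e, b, d)
linear: ✓ — each of d, e, b used exactly once
affine: ✓ — d, e, b: no repeats, contraction unneeded
relevant: ✓ — at least one use each (d, e, b)
unrestricted: ✓ — well-typed at C; no restrictions here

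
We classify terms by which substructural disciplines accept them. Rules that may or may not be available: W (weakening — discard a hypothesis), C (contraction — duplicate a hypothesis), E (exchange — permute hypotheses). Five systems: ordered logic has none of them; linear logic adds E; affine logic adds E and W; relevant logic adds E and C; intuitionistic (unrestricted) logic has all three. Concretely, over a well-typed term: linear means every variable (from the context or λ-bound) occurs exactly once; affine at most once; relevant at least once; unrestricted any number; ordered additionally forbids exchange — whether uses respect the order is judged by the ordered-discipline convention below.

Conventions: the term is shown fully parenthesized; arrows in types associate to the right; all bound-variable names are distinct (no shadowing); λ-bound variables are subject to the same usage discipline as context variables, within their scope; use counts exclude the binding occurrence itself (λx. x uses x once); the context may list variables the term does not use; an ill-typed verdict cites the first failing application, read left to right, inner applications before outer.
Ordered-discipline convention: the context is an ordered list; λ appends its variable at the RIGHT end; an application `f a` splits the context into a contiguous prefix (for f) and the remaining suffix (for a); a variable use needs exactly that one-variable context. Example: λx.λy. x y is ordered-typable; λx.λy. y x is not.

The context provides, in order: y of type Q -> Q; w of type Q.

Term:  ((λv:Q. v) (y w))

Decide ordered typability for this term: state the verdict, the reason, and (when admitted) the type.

yes — single-use (y, w, v), ordered derivation ok; term : Q
usage: y: 1×, w: 1×, v [bound]: 1×
uses in reading order: v, y, w
typing: the term checks, with type Q
per-discipline verdicts: ordered ✓ · linear ✓ · affine ✓ · relevant ✓ · unrestricted ✓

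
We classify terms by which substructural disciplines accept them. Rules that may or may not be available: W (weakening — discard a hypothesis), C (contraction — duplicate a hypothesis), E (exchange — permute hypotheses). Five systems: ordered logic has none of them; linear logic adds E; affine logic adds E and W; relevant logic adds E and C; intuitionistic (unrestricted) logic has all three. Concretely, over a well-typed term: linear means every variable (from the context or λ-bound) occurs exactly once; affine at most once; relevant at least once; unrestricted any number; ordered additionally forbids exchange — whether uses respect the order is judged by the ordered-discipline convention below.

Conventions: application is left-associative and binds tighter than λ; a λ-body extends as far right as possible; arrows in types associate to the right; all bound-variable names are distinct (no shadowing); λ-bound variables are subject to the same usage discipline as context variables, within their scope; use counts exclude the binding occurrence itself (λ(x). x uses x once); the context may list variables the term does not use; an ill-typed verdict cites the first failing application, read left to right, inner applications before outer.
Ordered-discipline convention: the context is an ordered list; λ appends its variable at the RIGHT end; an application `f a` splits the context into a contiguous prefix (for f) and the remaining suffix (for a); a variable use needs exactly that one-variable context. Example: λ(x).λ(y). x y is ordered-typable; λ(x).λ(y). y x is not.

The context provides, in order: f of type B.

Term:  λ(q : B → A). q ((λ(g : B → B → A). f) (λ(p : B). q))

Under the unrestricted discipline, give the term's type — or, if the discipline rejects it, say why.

term : (B → A) → A
variable uses: f: 1×, q [bound]: 2×, g [bound]: 0×, p [bound]: 0×
use order (left to right): q, f, q
typing: well-typed — term : (B → A) → A
all disciplines: ordered ✗, linear ✗, affine ✗, relevant ✗, unrestricted ✓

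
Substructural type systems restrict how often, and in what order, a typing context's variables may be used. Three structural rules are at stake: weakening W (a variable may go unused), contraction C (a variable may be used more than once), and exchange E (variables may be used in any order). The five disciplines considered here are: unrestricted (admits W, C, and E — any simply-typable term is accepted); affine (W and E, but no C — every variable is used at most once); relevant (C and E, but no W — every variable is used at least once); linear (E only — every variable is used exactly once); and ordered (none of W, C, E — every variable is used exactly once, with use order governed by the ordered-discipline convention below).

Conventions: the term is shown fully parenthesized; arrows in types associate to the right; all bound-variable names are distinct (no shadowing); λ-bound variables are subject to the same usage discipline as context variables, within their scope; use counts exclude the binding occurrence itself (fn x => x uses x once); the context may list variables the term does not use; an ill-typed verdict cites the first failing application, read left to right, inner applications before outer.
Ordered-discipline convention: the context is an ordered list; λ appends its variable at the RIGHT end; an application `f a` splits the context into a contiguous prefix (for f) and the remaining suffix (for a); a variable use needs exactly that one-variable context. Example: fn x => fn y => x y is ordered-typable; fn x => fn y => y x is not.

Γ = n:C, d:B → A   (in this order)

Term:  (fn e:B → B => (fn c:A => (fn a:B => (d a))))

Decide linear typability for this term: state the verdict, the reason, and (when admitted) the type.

no — n, e, c never used (weakening)
variable uses: n: 0×, d: 1×, e [bound]: 0×, c [bound]: 0×, a [bound]: 1×
uses in reading order: d, a
typing: well-typed — term : (B → B) → A → B → A
across the five disciplines: ordered ✗; linear ✗; affine ✓; relevant ✗; unrestricted ✓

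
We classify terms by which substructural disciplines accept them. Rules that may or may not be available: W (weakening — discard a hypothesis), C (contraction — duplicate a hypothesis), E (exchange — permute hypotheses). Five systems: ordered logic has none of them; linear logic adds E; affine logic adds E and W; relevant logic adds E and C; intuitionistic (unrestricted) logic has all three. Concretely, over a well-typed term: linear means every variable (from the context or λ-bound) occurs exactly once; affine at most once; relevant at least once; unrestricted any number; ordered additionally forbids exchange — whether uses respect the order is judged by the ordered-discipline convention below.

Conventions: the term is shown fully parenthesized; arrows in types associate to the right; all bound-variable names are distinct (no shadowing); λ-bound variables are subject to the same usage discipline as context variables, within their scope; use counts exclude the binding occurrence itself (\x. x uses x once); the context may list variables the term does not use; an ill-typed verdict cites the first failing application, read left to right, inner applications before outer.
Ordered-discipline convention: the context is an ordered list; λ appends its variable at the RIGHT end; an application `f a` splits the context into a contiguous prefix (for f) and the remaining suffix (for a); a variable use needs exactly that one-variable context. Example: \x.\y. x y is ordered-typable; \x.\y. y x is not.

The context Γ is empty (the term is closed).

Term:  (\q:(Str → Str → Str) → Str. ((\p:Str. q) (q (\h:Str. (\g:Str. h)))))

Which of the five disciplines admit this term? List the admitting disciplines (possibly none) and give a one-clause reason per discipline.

accepted by: unrestricted
counts: q (λ-bound)=2, p (λ-bound)=0, h (λ-bound)=1, g (λ-bound)=0
left-to-right use order: q, q, h
typing: ✓ — ((Str → Str → Str) → Str) → (Str → Str → Str) → Str
ordered ✗ (repeated use of q ×2; p, g never used (weakening))
linear ✗ (repeated use of q ×2; p, g never used (weakening))
affine ✗ (repeated use of q ×2)
relevant ✗ (p, g never used (weakening))
unrestricted ✓ (simply typable at ((Str → Str → Str) → Str) → (Str → Str → Str) → Str; W, C, E all held)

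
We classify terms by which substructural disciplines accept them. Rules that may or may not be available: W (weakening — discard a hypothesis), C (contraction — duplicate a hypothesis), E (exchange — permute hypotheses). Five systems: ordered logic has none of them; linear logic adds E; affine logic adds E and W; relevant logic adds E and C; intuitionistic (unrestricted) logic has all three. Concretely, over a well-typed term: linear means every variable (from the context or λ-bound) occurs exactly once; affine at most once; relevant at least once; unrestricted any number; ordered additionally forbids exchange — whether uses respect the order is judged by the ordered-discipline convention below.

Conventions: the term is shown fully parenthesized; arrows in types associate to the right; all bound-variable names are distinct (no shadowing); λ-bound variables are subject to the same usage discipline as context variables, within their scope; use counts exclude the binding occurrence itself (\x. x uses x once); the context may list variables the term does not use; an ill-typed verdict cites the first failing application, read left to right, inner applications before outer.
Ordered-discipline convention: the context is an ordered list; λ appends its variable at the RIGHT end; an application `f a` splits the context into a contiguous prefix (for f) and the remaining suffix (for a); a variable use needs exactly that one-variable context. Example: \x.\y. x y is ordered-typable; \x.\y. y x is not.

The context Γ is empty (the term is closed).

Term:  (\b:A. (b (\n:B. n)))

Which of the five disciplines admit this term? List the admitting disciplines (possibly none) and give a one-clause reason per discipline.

accepted by: none
variable uses: b [bound] ×1; n [bound] ×1
use order (left to right): b, n
typing: ill-typed: non-arrow in function slot: A
ordered: ✗, the type mismatch rejects it
linear: ✗, not simply typable
affine: ✗, fails simple typing
relevant: ✗, a type mismatch blocks all five
unrestricted: ✗, the type mismatch rejects it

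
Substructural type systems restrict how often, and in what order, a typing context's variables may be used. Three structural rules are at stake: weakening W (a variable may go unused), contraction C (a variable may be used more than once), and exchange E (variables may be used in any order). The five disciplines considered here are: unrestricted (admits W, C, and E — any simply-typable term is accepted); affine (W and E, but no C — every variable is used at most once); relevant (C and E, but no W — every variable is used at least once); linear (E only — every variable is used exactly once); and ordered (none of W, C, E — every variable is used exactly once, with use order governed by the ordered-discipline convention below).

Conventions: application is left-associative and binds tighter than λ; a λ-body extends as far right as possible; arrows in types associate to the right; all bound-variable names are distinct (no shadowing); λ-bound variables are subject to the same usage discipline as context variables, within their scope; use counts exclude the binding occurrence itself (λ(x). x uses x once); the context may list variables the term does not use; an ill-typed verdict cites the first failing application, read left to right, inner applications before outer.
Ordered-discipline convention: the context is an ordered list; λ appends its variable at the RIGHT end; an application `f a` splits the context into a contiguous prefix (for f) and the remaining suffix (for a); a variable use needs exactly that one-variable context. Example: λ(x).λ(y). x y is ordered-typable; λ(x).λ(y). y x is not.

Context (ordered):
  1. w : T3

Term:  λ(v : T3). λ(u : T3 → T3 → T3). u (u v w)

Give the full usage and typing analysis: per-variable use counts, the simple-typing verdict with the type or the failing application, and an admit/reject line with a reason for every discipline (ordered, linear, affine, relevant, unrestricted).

use counts: w ×1, v [bound] ×1, u [bound] ×2
use order (left to right): u, u, v, w
typing: ✓ — T3 → (T3 → T3 → T3) → T3 → T3
ordered: ✗, u ×2 used more than once (contraction)
linear: ✗, u ×2 used more than once (contraction)
affine: ✗, u ×2 used more than once (contraction)
relevant: ✓, none of w, v, u goes unused
unrestricted: ✓, well-typed at T3 → (T3 → T3 → T3) → T3 → T3; no restrictions here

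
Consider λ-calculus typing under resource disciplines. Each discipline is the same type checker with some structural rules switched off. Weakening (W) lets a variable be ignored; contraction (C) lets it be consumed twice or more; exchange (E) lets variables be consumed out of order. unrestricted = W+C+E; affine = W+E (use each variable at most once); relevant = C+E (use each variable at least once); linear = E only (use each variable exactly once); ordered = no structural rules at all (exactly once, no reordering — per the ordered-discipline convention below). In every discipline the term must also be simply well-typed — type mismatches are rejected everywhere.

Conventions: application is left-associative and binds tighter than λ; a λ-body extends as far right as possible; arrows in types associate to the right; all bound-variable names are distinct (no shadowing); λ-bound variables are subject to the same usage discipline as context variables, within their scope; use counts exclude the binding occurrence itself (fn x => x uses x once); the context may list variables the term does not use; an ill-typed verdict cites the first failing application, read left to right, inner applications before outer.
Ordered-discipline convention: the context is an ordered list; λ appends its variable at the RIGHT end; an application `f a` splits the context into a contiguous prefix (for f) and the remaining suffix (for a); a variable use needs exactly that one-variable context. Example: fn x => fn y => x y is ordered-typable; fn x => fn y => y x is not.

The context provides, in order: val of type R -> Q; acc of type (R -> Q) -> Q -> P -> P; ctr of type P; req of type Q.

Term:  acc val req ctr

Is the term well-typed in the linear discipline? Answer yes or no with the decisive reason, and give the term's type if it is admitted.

yes — each of val, acc, ctr, req used exactly once; term : P
counts: val=1; acc=1; ctr=1; req=1
use order (left to right): acc, val, req, ctr
typing: the term checks, with type P
across the five disciplines: ordered ✗ · linear ✓ · affine ✓ · relevant ✓ · unrestricted ✓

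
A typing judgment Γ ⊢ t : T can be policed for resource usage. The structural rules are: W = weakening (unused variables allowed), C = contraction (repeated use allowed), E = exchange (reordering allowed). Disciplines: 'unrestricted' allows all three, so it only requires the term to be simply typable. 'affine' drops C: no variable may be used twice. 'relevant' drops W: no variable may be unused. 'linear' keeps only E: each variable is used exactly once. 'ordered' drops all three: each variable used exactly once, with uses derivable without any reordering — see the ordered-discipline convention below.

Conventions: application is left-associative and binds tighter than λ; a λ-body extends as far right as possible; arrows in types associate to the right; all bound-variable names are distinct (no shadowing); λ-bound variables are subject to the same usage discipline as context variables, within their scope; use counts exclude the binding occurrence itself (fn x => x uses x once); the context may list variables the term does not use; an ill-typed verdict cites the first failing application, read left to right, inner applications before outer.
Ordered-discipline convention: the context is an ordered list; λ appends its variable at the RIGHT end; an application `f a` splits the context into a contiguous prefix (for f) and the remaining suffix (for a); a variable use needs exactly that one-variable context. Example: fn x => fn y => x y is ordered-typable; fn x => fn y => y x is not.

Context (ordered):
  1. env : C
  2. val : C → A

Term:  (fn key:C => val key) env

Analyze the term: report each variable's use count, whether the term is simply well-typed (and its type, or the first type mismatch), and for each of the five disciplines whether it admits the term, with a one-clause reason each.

use counts: env=1; val=1; key (bound)=1
left-to-right use order: val, key, env
typing: ✓ — A
ordered ✗ (no ordered split (uses run val, key, env))
linear ✓ (exactly-once usage across env, val, key)
affine ✓ (no duplicate uses among env, val, key)
relevant ✓ (every one of env, val, key appears)
unrestricted ✓ (type-checks (A) and nothing is barred)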